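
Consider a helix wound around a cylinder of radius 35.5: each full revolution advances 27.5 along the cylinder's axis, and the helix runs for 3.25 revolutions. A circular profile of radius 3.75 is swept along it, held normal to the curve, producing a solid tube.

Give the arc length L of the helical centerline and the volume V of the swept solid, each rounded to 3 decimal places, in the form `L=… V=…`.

L=730.411 V=32268.579

2πR = 2π·35.5 = 223.053078
per-turn = √(223.053078² + 27.5²) = √(49752.6758 + 756.25) = √50508.9258 = 224.741909
L = 3.25 × 224.741909 = 730.411205
V = π·3.75² × L = 44.178647 × 730.411205 = 32268.578572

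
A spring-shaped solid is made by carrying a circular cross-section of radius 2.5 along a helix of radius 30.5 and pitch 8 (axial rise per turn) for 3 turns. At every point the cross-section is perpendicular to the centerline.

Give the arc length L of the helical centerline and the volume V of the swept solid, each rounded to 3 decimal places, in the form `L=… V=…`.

2πR = 2π·30.5 = 191.637152
per-turn = √(191.637152² + 8²) = √(36724.7980 + 64) = √36788.7980 = 191.804061
L = 3 × 191.804061 = 575.412184
V = π·2.5² × L = 19.634954 × 575.412184 = 11298.191818

L=575.412 V=11298.192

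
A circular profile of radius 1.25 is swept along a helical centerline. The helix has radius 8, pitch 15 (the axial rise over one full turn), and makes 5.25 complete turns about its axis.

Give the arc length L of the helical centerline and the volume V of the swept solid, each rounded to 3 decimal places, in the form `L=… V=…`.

L=275.393 V=1351.834

2πR = 2π·8 = 50.265482
per-turn = √(50.265482² + 15²) = √(2526.6187 + 225) = √2751.6187 = 52.455874
L = 5.25 × 52.455874 = 275.393339
V = π·1.25² × L = 4.908739 × 275.393339 = 1351.833892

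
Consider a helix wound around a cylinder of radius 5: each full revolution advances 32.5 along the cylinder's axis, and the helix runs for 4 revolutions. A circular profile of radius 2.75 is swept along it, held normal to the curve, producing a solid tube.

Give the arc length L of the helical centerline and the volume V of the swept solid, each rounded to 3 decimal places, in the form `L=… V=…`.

L=180.808 V=4295.679

2πR = 2π·5 = 31.415927
per-turn = √(31.415927² + 32.5²) = √(986.9604 + 1056.25) = √2043.2104 = 45.201885
L = 4 × 45.201885 = 180.807541
V = π·2.75² × L = 23.758294 × 180.807541 = 4295.678807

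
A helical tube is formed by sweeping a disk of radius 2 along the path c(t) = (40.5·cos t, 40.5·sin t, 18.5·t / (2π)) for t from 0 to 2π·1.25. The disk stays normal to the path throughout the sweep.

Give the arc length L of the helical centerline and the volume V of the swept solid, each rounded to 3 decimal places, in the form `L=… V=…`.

2πR = 2π·40.5 = 254.469005
per-turn = √(254.469005² + 18.5²) = √(64754.4745 + 342.25) = √65096.7245 = 255.140597
L = 1.25 × 255.140597 = 318.925747
V = π·2² × L = 12.566371 × 318.925747 = 4007.739133

L=318.926 V=4007.739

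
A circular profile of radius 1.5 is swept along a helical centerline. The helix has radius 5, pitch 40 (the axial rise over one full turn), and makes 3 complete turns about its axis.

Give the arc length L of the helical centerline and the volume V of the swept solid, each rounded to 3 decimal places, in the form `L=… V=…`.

2πR = 2π·5 = 31.415927
per-turn = √(31.415927² + 40²) = √(986.9604 + 1600) = √2586.9604 = 50.862171
L = 3 × 50.862171 = 152.586513
V = π·1.5² × L = 7.068583 × 152.586513 = 1078.570504

L=152.587 V=1078.571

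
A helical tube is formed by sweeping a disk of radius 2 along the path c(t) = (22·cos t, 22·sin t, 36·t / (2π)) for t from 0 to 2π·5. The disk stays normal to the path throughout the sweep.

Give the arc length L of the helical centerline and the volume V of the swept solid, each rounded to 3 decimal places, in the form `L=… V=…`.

2πR = 2π·22 = 138.230077
per-turn = √(138.230077² + 36²) = √(19107.5541 + 1296) = √20403.5541 = 142.841010
L = 5 × 142.841010 = 714.205050
V = π·2² × L = 12.566371 × 714.205050 = 8974.965349

L=714.205 V=8974.965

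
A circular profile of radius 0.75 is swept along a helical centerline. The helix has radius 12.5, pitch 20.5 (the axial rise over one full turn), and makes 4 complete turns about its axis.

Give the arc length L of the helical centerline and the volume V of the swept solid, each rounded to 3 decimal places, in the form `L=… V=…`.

2πR = 2π·12.5 = 78.539816
per-turn = √(78.539816² + 20.5²) = √(6168.5028 + 420.25) = √6588.7528 = 81.171132
L = 4 × 81.171132 = 324.684530
V = π·0.75² × L = 1.767146 × 324.684530 = 573.764925

L=324.685 V=573.765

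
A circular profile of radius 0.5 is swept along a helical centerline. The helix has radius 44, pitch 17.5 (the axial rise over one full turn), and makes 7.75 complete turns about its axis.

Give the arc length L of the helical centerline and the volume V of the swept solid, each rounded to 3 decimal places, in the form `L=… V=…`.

2πR = 2π·44 = 276.460154
per-turn = √(276.460154² + 17.5²) = √(76430.2165 + 306.25) = √76736.4665 = 277.013477
L = 7.75 × 277.013477 = 2146.854447
V = π·0.5² × L = 0.785398 × 2146.854447 = 1686.135540

L=2146.854 V=1686.136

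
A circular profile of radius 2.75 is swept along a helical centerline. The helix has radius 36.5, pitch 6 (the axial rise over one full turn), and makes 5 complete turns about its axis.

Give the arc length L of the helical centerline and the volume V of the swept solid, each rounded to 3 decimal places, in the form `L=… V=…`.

2πR = 2π·36.5 = 229.336264
per-turn = √(229.336264² + 6²) = √(52595.1219 + 36) = √52631.1219 = 229.414738
L = 5 × 229.414738 = 1147.073688
V = π·2.75² × L = 23.758294 × 1147.073688 = 27252.514434

L=1147.074 V=27252.514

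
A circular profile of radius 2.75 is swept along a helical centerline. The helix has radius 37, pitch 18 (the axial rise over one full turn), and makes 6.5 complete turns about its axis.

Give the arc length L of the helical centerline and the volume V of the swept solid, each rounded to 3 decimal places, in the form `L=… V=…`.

L=1515.629 V=36008.754

2πR = 2π·37 = 232.477856
per-turn = √(232.477856² + 18²) = √(54045.9537 + 324) = √54369.9537 = 233.173656
L = 6.5 × 233.173656 = 1515.628762
V = π·2.75² × L = 23.758294 × 1515.628762 = 36008.754391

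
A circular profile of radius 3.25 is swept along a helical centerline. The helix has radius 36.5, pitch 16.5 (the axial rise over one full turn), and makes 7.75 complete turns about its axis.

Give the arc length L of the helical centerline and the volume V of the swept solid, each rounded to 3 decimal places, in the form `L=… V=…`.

L=1781.950 V=59130.583

2πR = 2π·36.5 = 229.336264
per-turn = √(229.336264² + 16.5²) = √(52595.1219 + 272.25) = √52867.3719 = 229.929058
L = 7.75 × 229.929058 = 1781.950202
V = π·3.25² × L = 33.183072 × 1781.950202 = 59130.582568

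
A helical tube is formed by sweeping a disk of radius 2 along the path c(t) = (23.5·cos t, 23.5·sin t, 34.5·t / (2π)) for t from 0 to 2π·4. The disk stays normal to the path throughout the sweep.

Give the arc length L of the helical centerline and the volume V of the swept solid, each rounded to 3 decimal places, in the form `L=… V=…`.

2πR = 2π·23.5 = 147.654855
per-turn = √(147.654855² + 34.5²) = √(21801.9561 + 1190.25) = √22992.2061 = 151.631811
L = 4 × 151.631811 = 606.527244
V = π·2² × L = 12.566371 × 606.527244 = 7621.846138

L=606.527 V=7621.846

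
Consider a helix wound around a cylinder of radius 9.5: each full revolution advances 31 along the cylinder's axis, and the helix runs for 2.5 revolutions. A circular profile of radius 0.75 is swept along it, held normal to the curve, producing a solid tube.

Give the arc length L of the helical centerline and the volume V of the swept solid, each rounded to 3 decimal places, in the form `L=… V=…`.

2πR = 2π·9.5 = 59.690260
per-turn = √(59.690260² + 31²) = √(3562.9272 + 961) = √4523.9272 = 67.260146
L = 2.5 × 67.260146 = 168.150364
V = π·0.75² × L = 1.767146 × 168.150364 = 297.146221

L=168.150 V=297.146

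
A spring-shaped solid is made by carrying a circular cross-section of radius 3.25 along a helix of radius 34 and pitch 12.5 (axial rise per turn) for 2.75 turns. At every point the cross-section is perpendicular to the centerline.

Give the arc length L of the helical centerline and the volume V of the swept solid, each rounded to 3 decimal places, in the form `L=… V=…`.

L=588.483 V=19527.663

2πR = 2π·34 = 213.628300
per-turn = √(213.628300² + 12.5²) = √(45637.0508 + 156.25) = √45793.3008 = 213.993693
L = 2.75 × 213.993693 = 588.482656
V = π·3.25² × L = 33.183072 × 588.482656 = 19527.662597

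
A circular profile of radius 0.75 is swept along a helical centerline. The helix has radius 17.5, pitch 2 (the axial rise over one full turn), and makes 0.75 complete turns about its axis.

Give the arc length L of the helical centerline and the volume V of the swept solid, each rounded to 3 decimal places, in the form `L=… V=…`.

2πR = 2π·17.5 = 109.955743
per-turn = √(109.955743² + 2²) = √(12090.2654 + 4) = √12094.2654 = 109.973931
L = 0.75 × 109.973931 = 82.480448
V = π·0.75² × L = 1.767146 × 82.480448 = 145.754983

L=82.480 V=145.755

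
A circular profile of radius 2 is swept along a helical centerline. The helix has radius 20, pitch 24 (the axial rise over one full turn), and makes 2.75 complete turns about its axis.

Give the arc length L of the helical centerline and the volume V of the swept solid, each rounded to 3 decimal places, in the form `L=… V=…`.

L=351.821 V=4421.117

2πR = 2π·20 = 125.663706
per-turn = √(125.663706² + 24²) = √(15791.3670 + 576) = √16367.3670 = 127.935011
L = 2.75 × 127.935011 = 351.821280
V = π·2² × L = 12.566371 × 351.821280 = 4421.116598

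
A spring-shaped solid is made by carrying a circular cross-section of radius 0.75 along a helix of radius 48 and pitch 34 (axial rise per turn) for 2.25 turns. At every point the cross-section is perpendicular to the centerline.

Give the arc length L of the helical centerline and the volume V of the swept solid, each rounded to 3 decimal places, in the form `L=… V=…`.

2πR = 2π·48 = 301.592895
per-turn = √(301.592895² + 34²) = √(90958.2742 + 1156) = √92114.2742 = 303.503335
L = 2.25 × 303.503335 = 682.882503
V = π·0.75² × L = 1.767146 × 682.882503 = 1206.752993

L=682.883 V=1206.753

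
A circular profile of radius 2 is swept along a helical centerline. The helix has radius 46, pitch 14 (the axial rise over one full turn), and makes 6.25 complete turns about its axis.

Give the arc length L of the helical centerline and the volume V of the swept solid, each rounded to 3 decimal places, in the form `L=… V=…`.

L=1808.534 V=22726.705

2πR = 2π·46 = 289.026524
per-turn = √(289.026524² + 14²) = √(83536.3317 + 196) = √83732.3317 = 289.365395
L = 6.25 × 289.365395 = 1808.533717
V = π·2² × L = 12.566371 × 1808.533717 = 22726.704955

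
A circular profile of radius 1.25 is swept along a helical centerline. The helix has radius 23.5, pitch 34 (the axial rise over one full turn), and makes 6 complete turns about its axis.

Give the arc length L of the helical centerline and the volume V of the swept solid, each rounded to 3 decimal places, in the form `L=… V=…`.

2πR = 2π·23.5 = 147.654855
per-turn = √(147.654855² + 34²) = √(21801.9561 + 1156) = √22957.9561 = 151.518831
L = 6 × 151.518831 = 909.112985
V = π·1.25² × L = 4.908739 × 909.112985 = 4462.597932

L=909.113 V=4462.598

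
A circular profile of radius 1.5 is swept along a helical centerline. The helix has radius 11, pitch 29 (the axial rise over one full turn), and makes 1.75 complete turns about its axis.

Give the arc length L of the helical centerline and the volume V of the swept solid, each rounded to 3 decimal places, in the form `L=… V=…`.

L=131.167 V=927.165

2πR = 2π·11 = 69.115038
per-turn = √(69.115038² + 29²) = √(4776.8885 + 841) = √5617.8885 = 74.952575
L = 1.75 × 74.952575 = 131.167007
V = π·1.5² × L = 7.068583 × 131.167007 = 927.164935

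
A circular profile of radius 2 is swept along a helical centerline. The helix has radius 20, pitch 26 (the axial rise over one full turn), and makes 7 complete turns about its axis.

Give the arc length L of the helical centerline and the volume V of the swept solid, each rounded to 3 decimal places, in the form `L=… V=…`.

2πR = 2π·20 = 125.663706
per-turn = √(125.663706² + 26²) = √(15791.3670 + 676) = √16467.3670 = 128.325239
L = 7 × 128.325239 = 898.276675
V = π·2² × L = 12.566371 × 898.276675 = 11288.077614

L=898.277 V=11288.078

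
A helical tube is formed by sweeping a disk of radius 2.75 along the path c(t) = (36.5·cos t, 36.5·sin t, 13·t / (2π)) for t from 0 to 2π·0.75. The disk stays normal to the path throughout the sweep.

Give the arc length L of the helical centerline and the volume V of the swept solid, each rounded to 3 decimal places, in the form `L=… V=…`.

L=172.278 V=4093.039

2πR = 2π·36.5 = 229.336264
per-turn = √(229.336264² + 13²) = √(52595.1219 + 169) = √52764.1219 = 229.704423
L = 0.75 × 229.704423 = 172.278317
V = π·2.75² × L = 23.758294 × 172.278317 = 4093.038984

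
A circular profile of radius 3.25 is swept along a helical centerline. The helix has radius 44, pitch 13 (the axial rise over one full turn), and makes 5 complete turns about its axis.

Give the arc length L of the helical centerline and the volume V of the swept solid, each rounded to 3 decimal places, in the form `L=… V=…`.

L=1383.828 V=45919.670

2πR = 2π·44 = 276.460154
per-turn = √(276.460154² + 13²) = √(76430.2165 + 169) = √76599.2165 = 276.765635
L = 5 × 276.765635 = 1383.828173
V = π·3.25² × L = 33.183072 × 1383.828173 = 45919.670455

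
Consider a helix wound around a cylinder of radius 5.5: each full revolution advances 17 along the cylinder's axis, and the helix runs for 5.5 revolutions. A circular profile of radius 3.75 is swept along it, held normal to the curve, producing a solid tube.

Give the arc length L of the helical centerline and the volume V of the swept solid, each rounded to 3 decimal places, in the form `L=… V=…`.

L=211.819 V=9357.896

2πR = 2π·5.5 = 34.557519
per-turn = √(34.557519² + 17²) = √(1194.2221 + 289) = √1483.2221 = 38.512623
L = 5.5 × 38.512623 = 211.819427
V = π·3.75² × L = 44.178647 × 211.819427 = 9357.895613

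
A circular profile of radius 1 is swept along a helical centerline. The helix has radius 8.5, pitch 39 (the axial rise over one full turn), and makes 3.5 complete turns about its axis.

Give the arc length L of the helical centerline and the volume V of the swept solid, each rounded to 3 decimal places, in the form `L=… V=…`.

L=231.459 V=727.149

2πR = 2π·8.5 = 53.407075
per-turn = √(53.407075² + 39²) = √(2852.3157 + 1521) = √4373.3157 = 66.131049
L = 3.5 × 66.131049 = 231.458672
V = π·1² × L = 3.141593 × 231.458672 = 727.148864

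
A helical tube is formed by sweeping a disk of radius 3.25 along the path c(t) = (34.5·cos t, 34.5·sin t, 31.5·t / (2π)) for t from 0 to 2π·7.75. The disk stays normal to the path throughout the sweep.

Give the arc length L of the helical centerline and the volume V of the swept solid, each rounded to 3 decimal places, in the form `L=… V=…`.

2πR = 2π·34.5 = 216.769893
per-turn = √(216.769893² + 31.5²) = √(46989.1866 + 992.25) = √47981.4366 = 219.046654
L = 7.75 × 219.046654 = 1697.611567
V = π·3.25² × L = 33.183072 × 1697.611567 = 56331.967547

L=1697.612 V=56331.968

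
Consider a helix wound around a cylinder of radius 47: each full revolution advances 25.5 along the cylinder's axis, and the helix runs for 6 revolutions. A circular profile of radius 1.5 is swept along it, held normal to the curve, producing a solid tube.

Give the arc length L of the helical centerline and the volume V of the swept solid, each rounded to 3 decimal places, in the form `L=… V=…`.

L=1778.452 V=12571.135

2πR = 2π·47 = 295.309709
per-turn = √(295.309709² + 25.5²) = √(87207.8245 + 650.25) = √87858.0745 = 296.408628
L = 6 × 296.408628 = 1778.451765
V = π·1.5² × L = 7.068583 × 1778.451765 = 12571.134752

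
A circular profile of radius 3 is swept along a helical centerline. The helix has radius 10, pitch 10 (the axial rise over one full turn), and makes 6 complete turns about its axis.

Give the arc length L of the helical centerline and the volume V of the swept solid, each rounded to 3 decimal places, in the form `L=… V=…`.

2πR = 2π·10 = 62.831853
per-turn = √(62.831853² + 10²) = √(3947.8418 + 100) = √4047.8418 = 63.622651
L = 6 × 63.622651 = 381.735908
V = π·3² × L = 28.274334 × 381.735908 = 10793.328515

L=381.736 V=10793.329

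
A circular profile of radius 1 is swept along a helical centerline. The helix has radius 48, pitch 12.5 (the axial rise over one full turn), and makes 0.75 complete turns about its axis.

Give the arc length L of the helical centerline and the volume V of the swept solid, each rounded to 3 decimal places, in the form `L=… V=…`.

2πR = 2π·48 = 301.592895
per-turn = √(301.592895² + 12.5²) = √(90958.2742 + 156.25) = √91114.5242 = 301.851825
L = 0.75 × 301.851825 = 226.388869
V = π·1² × L = 3.141593 × 226.388869 = 711.221607

L=226.389 V=711.222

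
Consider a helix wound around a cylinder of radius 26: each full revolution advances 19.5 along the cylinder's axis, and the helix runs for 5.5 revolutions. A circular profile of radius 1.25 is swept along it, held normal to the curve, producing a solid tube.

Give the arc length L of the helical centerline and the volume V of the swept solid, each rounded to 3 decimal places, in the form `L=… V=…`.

L=904.874 V=4441.789

2πR = 2π·26 = 163.362818
per-turn = √(163.362818² + 19.5²) = √(26687.4103 + 380.25) = √27067.6603 = 164.522522
L = 5.5 × 164.522522 = 904.873872
V = π·1.25² × L = 4.908739 × 904.873872 = 4441.789232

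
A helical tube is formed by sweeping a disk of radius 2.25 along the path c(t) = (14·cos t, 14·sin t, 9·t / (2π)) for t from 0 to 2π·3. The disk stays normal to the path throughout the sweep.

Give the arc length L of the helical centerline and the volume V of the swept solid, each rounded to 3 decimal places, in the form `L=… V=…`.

2πR = 2π·14 = 87.964594
per-turn = √(87.964594² + 9²) = √(7737.7699 + 81) = √7818.7699 = 88.423808
L = 3 × 88.423808 = 265.271424
V = π·2.25² × L = 15.904313 × 265.271424 = 4218.959714

L=265.271 V=4218.960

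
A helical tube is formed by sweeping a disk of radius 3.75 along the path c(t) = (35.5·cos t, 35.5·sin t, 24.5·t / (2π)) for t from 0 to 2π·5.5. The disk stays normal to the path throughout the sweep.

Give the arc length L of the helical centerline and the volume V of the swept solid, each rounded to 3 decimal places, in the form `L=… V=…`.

L=1234.170 V=54523.968

2πR = 2π·35.5 = 223.053078
per-turn = √(223.053078² + 24.5²) = √(49752.6758 + 600.25) = √50352.9258 = 224.394576
L = 5.5 × 224.394576 = 1234.170169
V = π·3.75² × L = 44.178647 × 1234.170169 = 54523.967835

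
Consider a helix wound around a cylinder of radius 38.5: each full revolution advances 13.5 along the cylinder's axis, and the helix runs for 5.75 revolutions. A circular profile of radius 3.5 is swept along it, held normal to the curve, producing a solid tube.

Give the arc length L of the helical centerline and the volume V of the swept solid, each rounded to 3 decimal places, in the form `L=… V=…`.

L=1393.104 V=53612.944

2πR = 2π·38.5 = 241.902634
per-turn = √(241.902634² + 13.5²) = √(58516.8845 + 182.25) = √58699.1345 = 242.279043
L = 5.75 × 242.279043 = 1393.104495
V = π·3.5² × L = 38.484510 × 1393.104495 = 53612.943881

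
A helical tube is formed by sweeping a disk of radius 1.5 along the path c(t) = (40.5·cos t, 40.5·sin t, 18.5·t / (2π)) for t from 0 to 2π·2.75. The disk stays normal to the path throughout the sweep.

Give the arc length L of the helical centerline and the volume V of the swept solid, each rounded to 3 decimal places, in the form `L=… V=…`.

2πR = 2π·40.5 = 254.469005
per-turn = √(254.469005² + 18.5²) = √(64754.4745 + 342.25) = √65096.7245 = 255.140597
L = 2.75 × 255.140597 = 701.636643
V = π·1.5² × L = 7.068583 × 701.636643 = 4959.577177

L=701.637 V=4959.577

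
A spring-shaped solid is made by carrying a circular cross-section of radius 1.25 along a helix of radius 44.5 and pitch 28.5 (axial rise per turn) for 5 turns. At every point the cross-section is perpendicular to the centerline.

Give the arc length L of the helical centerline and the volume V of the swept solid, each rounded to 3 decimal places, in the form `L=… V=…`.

2πR = 2π·44.5 = 279.601746
per-turn = √(279.601746² + 28.5²) = √(78177.1365 + 812.25) = √78989.3865 = 281.050505
L = 5 × 281.050505 = 1405.252526
V = π·1.25² × L = 4.908739 × 1405.252526 = 6898.017206

L=1405.253 V=6898.017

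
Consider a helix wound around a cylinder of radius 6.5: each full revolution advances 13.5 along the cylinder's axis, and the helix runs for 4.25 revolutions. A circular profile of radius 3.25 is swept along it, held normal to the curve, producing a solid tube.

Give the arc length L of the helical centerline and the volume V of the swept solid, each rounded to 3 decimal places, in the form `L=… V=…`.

L=182.810 V=6066.196

2πR = 2π·6.5 = 40.840704
per-turn = √(40.840704² + 13.5²) = √(1667.9631 + 182.25) = √1850.2131 = 43.014104
L = 4.25 × 43.014104 = 182.809942
V = π·3.25² × L = 33.183072 × 182.809942 = 6066.195543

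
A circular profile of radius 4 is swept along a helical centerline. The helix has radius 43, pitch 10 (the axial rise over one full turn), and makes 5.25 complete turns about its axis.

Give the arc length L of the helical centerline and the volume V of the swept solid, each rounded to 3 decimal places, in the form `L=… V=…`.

L=1419.400 V=71346.843

2πR = 2π·43 = 270.176968
per-turn = √(270.176968² + 10²) = √(72995.5942 + 100) = √73095.5942 = 270.361969
L = 5.25 × 270.361969 = 1419.400336
V = π·4² × L = 50.265482 × 1419.400336 = 71346.842688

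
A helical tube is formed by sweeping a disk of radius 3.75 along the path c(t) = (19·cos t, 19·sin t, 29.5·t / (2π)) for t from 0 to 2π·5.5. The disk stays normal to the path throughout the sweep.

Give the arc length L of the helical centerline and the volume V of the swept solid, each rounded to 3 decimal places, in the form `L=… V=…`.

2πR = 2π·19 = 119.380521
per-turn = √(119.380521² + 29.5²) = √(14251.7088 + 870.25) = √15121.9588 = 122.971374
L = 5.5 × 122.971374 = 676.342555
V = π·3.75² × L = 44.178647 × 676.342555 = 29879.898800

L=676.343 V=29879.899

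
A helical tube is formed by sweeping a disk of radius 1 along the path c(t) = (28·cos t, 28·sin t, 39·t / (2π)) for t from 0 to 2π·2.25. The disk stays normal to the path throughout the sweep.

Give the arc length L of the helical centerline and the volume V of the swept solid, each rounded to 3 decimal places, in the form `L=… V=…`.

2πR = 2π·28 = 175.929189
per-turn = √(175.929189² + 39²) = √(30951.0794 + 1521) = √32472.0794 = 180.200109
L = 2.25 × 180.200109 = 405.450246
V = π·1² × L = 3.141593 × 405.450246 = 1273.759514

L=405.450 V=1273.760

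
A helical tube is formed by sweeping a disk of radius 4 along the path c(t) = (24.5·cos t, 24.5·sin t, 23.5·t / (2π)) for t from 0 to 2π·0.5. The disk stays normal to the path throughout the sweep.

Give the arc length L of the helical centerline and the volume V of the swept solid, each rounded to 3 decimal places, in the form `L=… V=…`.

2πR = 2π·24.5 = 153.938040
per-turn = √(153.938040² + 23.5²) = √(23696.9202 + 552.25) = √24249.1702 = 155.721451
L = 0.5 × 155.721451 = 77.860725
V = π·4² × L = 50.265482 × 77.860725 = 3913.706921

L=77.861 V=3913.707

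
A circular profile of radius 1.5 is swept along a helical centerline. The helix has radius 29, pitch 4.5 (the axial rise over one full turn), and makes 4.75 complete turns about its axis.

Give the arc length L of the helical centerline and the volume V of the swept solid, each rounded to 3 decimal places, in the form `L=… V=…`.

L=865.773 V=6119.786

2πR = 2π·29 = 182.212374
per-turn = √(182.212374² + 4.5²) = √(33201.3492 + 20.25) = √33221.5992 = 182.267932
L = 4.75 × 182.267932 = 865.772679
V = π·1.5² × L = 7.068583 × 865.772679 = 6119.786450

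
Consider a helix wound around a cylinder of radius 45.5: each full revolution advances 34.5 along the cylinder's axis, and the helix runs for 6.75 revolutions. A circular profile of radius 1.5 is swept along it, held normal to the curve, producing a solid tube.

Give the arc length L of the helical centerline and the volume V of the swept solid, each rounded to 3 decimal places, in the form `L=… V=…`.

L=1943.724 V=13739.375

2πR = 2π·45.5 = 285.884931
per-turn = √(285.884931² + 34.5²) = √(81730.1940 + 1190.25) = √82920.4440 = 287.959101
L = 6.75 × 287.959101 = 1943.723934
V = π·1.5² × L = 7.068583 × 1943.723934 = 13739.374872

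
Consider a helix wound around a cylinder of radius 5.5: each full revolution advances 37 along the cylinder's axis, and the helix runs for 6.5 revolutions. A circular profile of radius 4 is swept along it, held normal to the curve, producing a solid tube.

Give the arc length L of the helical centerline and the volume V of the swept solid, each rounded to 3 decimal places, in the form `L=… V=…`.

L=329.084 V=16541.555

2πR = 2π·5.5 = 34.557519
per-turn = √(34.557519² + 37²) = √(1194.2221 + 1369) = √2563.2221 = 50.628274
L = 6.5 × 50.628274 = 329.083781
V = π·4² × L = 50.265482 × 329.083781 = 16541.555035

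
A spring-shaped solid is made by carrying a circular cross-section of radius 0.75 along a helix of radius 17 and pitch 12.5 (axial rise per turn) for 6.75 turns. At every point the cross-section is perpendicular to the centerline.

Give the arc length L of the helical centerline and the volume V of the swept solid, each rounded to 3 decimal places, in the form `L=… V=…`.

2πR = 2π·17 = 106.814150
per-turn = √(106.814150² + 12.5²) = √(11409.2627 + 156.25) = √11565.5127 = 107.543074
L = 6.75 × 107.543074 = 725.915747
V = π·0.75² × L = 1.767146 × 725.915747 = 1282.799013

L=725.916 V=1282.799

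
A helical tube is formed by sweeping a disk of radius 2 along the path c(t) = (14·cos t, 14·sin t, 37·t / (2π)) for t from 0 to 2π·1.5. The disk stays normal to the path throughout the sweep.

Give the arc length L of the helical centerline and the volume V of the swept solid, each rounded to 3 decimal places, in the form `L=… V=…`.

L=143.144 V=1798.802

2πR = 2π·14 = 87.964594
per-turn = √(87.964594² + 37²) = √(7737.7699 + 1369) = √9106.7699 = 95.429397
L = 1.5 × 95.429397 = 143.144096
V = π·2² × L = 12.566371 × 143.144096 = 1798.801759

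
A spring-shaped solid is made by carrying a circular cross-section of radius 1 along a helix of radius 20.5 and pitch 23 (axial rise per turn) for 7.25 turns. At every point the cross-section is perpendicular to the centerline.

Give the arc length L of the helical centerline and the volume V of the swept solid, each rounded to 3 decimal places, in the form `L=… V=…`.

2πR = 2π·20.5 = 128.805299
per-turn = √(128.805299² + 23²) = √(16590.8050 + 529) = √17119.8050 = 130.842673
L = 7.25 × 130.842673 = 948.609377
V = π·1² × L = 3.141593 × 948.609377 = 2980.144250

L=948.609 V=2980.144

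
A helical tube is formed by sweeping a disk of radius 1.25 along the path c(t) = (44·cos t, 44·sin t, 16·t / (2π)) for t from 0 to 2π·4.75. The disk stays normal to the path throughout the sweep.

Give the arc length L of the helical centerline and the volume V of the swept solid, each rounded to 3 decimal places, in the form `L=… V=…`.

2πR = 2π·44 = 276.460154
per-turn = √(276.460154² + 16²) = √(76430.2165 + 256) = √76686.2165 = 276.922763
L = 4.75 × 276.922763 = 1315.383123
V = π·1.25² × L = 4.908739 × 1315.383123 = 6456.871804

L=1315.383 V=6456.872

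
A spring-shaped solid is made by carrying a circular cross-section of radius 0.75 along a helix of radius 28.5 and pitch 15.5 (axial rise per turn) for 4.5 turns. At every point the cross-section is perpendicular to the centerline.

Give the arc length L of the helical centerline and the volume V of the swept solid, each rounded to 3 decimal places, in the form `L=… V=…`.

2πR = 2π·28.5 = 179.070781
per-turn = √(179.070781² + 15.5²) = √(32066.3447 + 240.25) = √32306.5947 = 179.740354
L = 4.5 × 179.740354 = 808.831591
V = π·0.75² × L = 1.767146 × 808.831591 = 1429.323404

L=808.832 V=1429.323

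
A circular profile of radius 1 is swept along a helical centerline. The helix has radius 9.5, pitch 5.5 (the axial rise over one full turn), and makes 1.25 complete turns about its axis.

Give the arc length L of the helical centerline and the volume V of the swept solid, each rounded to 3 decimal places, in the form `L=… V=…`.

2πR = 2π·9.5 = 59.690260
per-turn = √(59.690260² + 5.5²) = √(3562.9272 + 30.25) = √3593.1772 = 59.943116
L = 1.25 × 59.943116 = 74.928895
V = π·1² × L = 3.141593 × 74.928895 = 235.396067

L=74.929 V=235.396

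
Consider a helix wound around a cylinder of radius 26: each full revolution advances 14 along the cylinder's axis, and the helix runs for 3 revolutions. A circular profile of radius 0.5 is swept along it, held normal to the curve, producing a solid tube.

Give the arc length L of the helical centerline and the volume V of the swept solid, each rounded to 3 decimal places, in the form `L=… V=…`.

L=491.885 V=386.325

2πR = 2π·26 = 163.362818
per-turn = √(163.362818² + 14²) = √(26687.4103 + 196) = √26883.4103 = 163.961612
L = 3 × 163.961612 = 491.884837
V = π·0.5² × L = 0.785398 × 491.884837 = 386.325447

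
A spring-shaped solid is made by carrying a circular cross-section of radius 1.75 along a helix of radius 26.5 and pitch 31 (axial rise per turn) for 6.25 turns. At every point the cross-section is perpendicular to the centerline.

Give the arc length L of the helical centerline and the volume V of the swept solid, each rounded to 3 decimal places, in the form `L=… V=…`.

L=1058.535 V=10184.302

2πR = 2π·26.5 = 166.504411
per-turn = √(166.504411² + 31²) = √(27723.7188 + 961) = √28684.7188 = 169.365636
L = 6.25 × 169.365636 = 1058.535227
V = π·1.75² × L = 9.621128 × 1058.535227 = 10184.302383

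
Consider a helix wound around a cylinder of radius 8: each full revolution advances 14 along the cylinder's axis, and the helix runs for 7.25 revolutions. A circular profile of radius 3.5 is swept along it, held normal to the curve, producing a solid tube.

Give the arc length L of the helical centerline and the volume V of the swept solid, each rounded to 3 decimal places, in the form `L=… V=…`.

2πR = 2π·8 = 50.265482
per-turn = √(50.265482² + 14²) = √(2526.6187 + 196) = √2722.6187 = 52.178719
L = 7.25 × 52.178719 = 378.295713
V = π·3.5² × L = 38.484510 × 378.295713 = 14558.525170

L=378.296 V=14558.525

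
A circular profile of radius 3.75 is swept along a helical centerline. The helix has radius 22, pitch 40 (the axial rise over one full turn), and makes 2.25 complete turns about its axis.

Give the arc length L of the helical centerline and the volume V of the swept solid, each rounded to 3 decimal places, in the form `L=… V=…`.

2πR = 2π·22 = 138.230077
per-turn = √(138.230077² + 40²) = √(19107.5541 + 1600) = √20707.5541 = 143.901196
L = 2.25 × 143.901196 = 323.777690
V = π·3.75² × L = 44.178647 × 323.777690 = 14304.060186

L=323.778 V=14304.060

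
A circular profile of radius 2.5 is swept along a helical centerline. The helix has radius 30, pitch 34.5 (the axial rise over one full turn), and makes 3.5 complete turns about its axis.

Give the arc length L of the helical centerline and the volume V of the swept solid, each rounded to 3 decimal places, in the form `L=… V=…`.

2πR = 2π·30 = 188.495559
per-turn = √(188.495559² + 34.5²) = √(35530.5758 + 1190.25) = √36720.8258 = 191.626788
L = 3.5 × 191.626788 = 670.693758
V = π·2.5² × L = 19.634954 × 670.693758 = 13169.041137

L=670.694 V=13169.041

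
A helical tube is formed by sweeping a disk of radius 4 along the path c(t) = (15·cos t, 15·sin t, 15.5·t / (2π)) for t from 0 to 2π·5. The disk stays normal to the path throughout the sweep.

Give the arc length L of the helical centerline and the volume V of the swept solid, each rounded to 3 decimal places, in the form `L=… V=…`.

2πR = 2π·15 = 94.247780
per-turn = √(94.247780² + 15.5²) = √(8882.6440 + 240.25) = √9122.8940 = 95.513842
L = 5 × 95.513842 = 477.569209
V = π·4² × L = 50.265482 × 477.569209 = 24005.246678

L=477.569 V=24005.247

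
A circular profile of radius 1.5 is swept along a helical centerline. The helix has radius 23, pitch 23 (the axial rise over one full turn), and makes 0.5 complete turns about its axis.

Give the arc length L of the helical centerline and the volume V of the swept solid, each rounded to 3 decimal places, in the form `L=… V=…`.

2πR = 2π·23 = 144.513262
per-turn = √(144.513262² + 23²) = √(20884.0829 + 529) = √21413.0829 = 146.332098
L = 0.5 × 146.332098 = 73.166049
V = π·1.5² × L = 7.068583 × 73.166049 = 517.180325

L=73.166 V=517.180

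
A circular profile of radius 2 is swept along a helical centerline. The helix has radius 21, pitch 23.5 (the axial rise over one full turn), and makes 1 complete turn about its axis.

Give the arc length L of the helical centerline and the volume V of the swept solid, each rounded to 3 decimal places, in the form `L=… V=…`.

2πR = 2π·21 = 131.946891
per-turn = √(131.946891² + 23.5²) = √(17409.9822 + 552.25) = √17962.2322 = 134.023252
L = 1 × 134.023252 = 134.023252
V = π·2² × L = 12.566371 × 134.023252 = 1684.185860

L=134.023 V=1684.186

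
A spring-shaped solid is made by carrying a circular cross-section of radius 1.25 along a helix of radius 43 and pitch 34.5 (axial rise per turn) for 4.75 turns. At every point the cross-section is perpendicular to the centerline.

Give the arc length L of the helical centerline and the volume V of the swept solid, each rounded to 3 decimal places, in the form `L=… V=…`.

L=1293.761 V=6350.736

2πR = 2π·43 = 270.176968
per-turn = √(270.176968² + 34.5²) = √(72995.5942 + 1190.25) = √74185.8442 = 272.370784
L = 4.75 × 272.370784 = 1293.761226
V = π·1.25² × L = 4.908739 × 1293.761226 = 6350.735565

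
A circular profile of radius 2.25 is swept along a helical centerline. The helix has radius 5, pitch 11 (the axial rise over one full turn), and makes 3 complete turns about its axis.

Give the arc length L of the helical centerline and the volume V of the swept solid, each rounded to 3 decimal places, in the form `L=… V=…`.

2πR = 2π·5 = 31.415927
per-turn = √(31.415927² + 11²) = √(986.9604 + 121) = √1107.9604 = 33.286040
L = 3 × 33.286040 = 99.858119
V = π·2.25² × L = 15.904313 × 99.858119 = 1588.174764

L=99.858 V=1588.175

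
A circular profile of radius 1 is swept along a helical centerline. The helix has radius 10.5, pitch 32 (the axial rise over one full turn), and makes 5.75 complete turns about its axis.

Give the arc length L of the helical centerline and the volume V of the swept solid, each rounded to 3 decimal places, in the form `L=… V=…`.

2πR = 2π·10.5 = 65.973446
per-turn = √(65.973446² + 32²) = √(4352.4955 + 1024) = √5376.4955 = 73.324590
L = 5.75 × 73.324590 = 421.616394
V = π·1² × L = 3.141593 × 421.616394 = 1324.546967

L=421.616 V=1324.547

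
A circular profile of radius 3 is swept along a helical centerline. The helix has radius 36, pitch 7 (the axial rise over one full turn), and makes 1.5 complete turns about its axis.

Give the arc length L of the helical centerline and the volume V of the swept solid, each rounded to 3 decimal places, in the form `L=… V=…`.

2πR = 2π·36 = 226.194671
per-turn = √(226.194671² + 7²) = √(51164.0292 + 49) = √51213.0292 = 226.302959
L = 1.5 × 226.302959 = 339.454438
V = π·3² × L = 28.274334 × 339.454438 = 9597.848129

L=339.454 V=9597.848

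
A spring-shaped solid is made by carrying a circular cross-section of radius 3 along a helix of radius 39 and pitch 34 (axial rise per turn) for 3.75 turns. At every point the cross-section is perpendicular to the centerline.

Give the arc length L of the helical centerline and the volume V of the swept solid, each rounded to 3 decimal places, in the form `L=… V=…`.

L=927.719 V=26230.637

2πR = 2π·39 = 245.044227
per-turn = √(245.044227² + 34²) = √(60046.6732 + 1156) = √61202.6732 = 247.391740
L = 3.75 × 247.391740 = 927.719026
V = π·3² × L = 28.274334 × 927.719026 = 26230.637495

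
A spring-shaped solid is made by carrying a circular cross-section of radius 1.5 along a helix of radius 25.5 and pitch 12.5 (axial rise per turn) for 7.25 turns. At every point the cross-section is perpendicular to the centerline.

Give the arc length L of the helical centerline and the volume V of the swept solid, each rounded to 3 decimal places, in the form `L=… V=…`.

L=1165.134 V=8235.845

2πR = 2π·25.5 = 160.221225
per-turn = √(160.221225² + 12.5²) = √(25670.8410 + 156.25) = √25827.0910 = 160.708093
L = 7.25 × 160.708093 = 1165.133672
V = π·1.5² × L = 7.068583 × 1165.133672 = 8235.844614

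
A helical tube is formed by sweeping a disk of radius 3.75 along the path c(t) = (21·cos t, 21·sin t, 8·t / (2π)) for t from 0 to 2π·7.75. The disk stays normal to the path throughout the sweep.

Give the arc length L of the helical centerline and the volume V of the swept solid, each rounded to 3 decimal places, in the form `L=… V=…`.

2πR = 2π·21 = 131.946891
per-turn = √(131.946891² + 8²) = √(17409.9822 + 64) = √17473.9822 = 132.189191
L = 7.75 × 132.189191 = 1024.466229
V = π·3.75² × L = 44.178647 × 1024.466229 = 45259.531564

L=1024.466 V=45259.532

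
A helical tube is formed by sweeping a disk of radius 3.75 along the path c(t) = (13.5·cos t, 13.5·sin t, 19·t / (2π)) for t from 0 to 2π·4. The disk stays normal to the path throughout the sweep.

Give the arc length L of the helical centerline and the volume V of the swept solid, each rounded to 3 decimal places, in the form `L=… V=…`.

L=347.700 V=15360.901

2πR = 2π·13.5 = 84.823002
per-turn = √(84.823002² + 19²) = √(7194.9416 + 361) = √7555.9416 = 86.924919
L = 4 × 86.924919 = 347.699678
V = π·3.75² × L = 44.178647 × 347.699678 = 15360.901207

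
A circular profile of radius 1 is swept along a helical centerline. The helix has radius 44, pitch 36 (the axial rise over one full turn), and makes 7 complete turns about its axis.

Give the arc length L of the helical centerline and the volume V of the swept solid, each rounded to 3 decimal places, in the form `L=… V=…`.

2πR = 2π·44 = 276.460154
per-turn = √(276.460154² + 36²) = √(76430.2165 + 1296) = √77726.2165 = 278.794219
L = 7 × 278.794219 = 1951.559532
V = π·1² × L = 3.141593 × 1951.559532 = 6131.005089

L=1951.560 V=6131.005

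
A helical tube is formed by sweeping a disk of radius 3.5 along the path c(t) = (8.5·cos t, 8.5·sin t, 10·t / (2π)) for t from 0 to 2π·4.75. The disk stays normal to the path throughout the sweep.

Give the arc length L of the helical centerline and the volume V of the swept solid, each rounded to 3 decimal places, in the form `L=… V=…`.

L=258.092 V=9932.555

2πR = 2π·8.5 = 53.407075
per-turn = √(53.407075² + 10²) = √(2852.3157 + 100) = √2952.3157 = 54.335216
L = 4.75 × 54.335216 = 258.092275
V = π·3.5² × L = 38.484510 × 258.092275 = 9932.554735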